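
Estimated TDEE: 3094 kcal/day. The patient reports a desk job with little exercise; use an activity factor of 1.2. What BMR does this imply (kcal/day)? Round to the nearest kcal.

BMR = TEE ÷ activity factor = 3094 ÷ 1.2 = 2578.3333 kcal/day.

2578 kcal/day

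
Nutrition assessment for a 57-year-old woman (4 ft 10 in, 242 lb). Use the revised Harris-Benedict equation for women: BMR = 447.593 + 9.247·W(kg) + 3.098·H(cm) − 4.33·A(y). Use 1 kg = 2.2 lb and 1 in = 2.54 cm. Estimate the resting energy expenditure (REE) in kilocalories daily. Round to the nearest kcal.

1674 kilocalories daily

Convert to metric: weight = 242 ÷ 2.2 = 110 kg; height = (4×12 + 10) × 2.54 = 58 × 2.54 = 147.32 cm.
Harris-Benedict: BMR = 447.593 + 9.247(110) + 3.098(147.32) − 4.33(57) = 1674.3504 kcal/day.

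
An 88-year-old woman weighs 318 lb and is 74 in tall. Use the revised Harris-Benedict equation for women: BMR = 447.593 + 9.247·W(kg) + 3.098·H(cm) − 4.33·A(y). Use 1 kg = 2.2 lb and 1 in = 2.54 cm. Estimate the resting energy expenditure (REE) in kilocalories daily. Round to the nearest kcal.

1985 kilocalories daily

Convert to metric: weight = 318 ÷ 2.2 = 144.5455 kg; height = 74 × 2.54 = 187.96 cm.
Harris-Benedict: BMR = 447.593 + 9.247(144.5455) + 3.098(187.96) − 4.33(88) = 1985.4649 kcal/day.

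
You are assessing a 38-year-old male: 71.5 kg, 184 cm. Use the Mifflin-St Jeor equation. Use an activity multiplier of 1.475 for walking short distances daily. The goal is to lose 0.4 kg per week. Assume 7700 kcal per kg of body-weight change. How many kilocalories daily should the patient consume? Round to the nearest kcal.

2038 kilocalories daily

Mifflin-St Jeor (male): BMR = 10(71.5) + 6.25(184) − 5(38) + 5 = 715 + 1150 − 190 + 5 = 1680 kcal/day.
TEE = 1680 × 1.475 = 2478 kcal/day.
Required daily deficit = 0.4 × 7700 ÷ 7 = 440 kcal/day.
Target intake = 2478 − 440 = 2038 kcal/day.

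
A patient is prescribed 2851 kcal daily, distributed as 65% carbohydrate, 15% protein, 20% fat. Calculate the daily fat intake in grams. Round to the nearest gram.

Fat energy = 20% × 2851 = 570.2 kcal.
At 9 kcal/g: 570.2 ÷ 9 = 63.3556 g.

63 g/day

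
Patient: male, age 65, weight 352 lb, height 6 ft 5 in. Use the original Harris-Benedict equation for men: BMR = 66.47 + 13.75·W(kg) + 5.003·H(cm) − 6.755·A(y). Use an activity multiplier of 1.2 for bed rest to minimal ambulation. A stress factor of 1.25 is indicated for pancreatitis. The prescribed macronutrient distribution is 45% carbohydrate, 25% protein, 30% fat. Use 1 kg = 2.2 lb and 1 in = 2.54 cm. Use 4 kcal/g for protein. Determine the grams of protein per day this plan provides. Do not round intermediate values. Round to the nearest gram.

263 g/day

Convert to metric: weight = 352 ÷ 2.2 = 160 kg; height = (6×12 + 5) × 2.54 = 77 × 2.54 = 195.58 cm.
Harris-Benedict: BMR = 66.47 + 13.75(160) + 5.003(195.58) − 6.755(65) = 2805.8817 kcal/day.
TEE = 2805.8817 × 1.2 = 3367.0581 kcal/day.
With stress factor 1.25: 3367.0581 × 1.25 = 4208.8226 kcal/day.
Protein energy = 25% × 4208.8226 = 1052.2057 kcal.
Protein = 1052.2057 ÷ 4 kcal/g = 263.0514 g.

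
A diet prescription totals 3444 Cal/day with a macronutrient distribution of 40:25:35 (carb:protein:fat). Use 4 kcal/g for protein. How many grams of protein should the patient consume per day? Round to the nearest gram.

215 g/day

Protein energy = 25% × 3444 = 861 kcal.
At 4 kcal/g: 861 ÷ 4 = 215.25 g.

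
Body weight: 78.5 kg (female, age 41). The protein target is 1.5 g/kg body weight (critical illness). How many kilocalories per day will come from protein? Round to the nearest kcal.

471 kcal/day

Protein = 1.5 g/kg × 78.5 kg = 117.75 g/day.
Protein energy = 117.75 g × 4 kcal/g = 471 kcal/day.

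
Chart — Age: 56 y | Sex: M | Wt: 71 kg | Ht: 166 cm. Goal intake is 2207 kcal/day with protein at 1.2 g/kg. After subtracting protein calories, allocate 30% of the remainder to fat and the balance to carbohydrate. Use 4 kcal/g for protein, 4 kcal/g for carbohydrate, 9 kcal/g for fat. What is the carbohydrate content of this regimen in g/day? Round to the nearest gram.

327 g/day

Protein = 1.2 × 71 = 85.2 g → 85.2 × 4 = 340.8 kcal.
Non-protein calories = 2207 − 340.8 = 1866.2 kcal.
Fat: 30% × 1866.2 = 559.86 kcal; carbohydrate: 1306.34 kcal.
Carbohydrate: 1306.34 kcal ÷ 4 kcal/g = 326.585 g.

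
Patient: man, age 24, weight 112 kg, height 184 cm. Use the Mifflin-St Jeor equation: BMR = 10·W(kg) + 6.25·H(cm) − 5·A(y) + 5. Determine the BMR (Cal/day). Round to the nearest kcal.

Mifflin-St Jeor (male): BMR = 10(112) + 6.25(184) − 5(24) + 5 = 1120 + 1150 − 120 + 5 = 2155 kcal/day.

2155 Cal/day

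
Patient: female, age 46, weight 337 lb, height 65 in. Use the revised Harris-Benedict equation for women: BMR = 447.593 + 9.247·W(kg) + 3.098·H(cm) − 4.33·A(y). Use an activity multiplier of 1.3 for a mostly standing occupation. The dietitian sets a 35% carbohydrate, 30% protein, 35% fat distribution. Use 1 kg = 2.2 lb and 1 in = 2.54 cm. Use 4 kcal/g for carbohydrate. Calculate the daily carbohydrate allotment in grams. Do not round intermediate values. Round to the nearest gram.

Convert to metric: weight = 337 ÷ 2.2 = 153.1818 kg; height = 65 × 2.54 = 165.1 cm.
Harris-Benedict: BMR = 447.593 + 9.247(153.1818) + 3.098(165.1) − 4.33(46) = 2176.3651 kcal/day.
TEE = 2176.3651 × 1.3 = 2829.2746 kcal/day.
Carbohydrate energy = 35% × 2829.2746 = 990.2461 kcal.
Carbohydrate = 990.2461 ÷ 4 kcal/g = 247.5615 g.

248 g/day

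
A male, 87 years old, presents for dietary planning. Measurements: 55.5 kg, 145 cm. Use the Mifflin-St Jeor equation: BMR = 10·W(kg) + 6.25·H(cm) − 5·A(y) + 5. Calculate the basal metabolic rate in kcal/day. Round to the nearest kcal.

Mifflin-St Jeor (male): BMR = 10(55.5) + 6.25(145) − 5(87) + 5 = 555 + 906.25 − 435 + 5 = 1031.25 kcal/day.

1031 kcal/day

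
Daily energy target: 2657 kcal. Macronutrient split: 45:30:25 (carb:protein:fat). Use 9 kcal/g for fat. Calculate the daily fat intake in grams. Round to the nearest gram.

Fat energy = 25% × 2657 = 664.25 kcal.
At 9 kcal/g: 664.25 ÷ 9 = 73.8056 g.

74 g/day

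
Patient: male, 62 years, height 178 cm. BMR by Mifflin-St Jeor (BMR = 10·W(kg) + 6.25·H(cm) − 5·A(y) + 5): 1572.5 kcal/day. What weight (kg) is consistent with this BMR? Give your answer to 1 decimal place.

76.5 kg

1572.5 = 10·W + 6.25(178) − 5(62) + 5
10·W = 1572.5 − 807.5 = 765, so W = 76.5 kg.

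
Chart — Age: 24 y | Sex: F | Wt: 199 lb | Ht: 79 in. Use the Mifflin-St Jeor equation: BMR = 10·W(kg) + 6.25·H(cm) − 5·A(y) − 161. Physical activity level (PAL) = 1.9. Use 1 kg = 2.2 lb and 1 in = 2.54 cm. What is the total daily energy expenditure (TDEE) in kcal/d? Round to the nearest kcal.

3568 kcal/d

Convert to metric: weight = 199 ÷ 2.2 = 90.4545 kg; height = 79 × 2.54 = 200.66 cm.
Mifflin-St Jeor (female): BMR = 10(90.4545) + 6.25(200.66) − 5(24) − 161 = 904.5455 + 1254.125 − 120 − 161 = 1877.6705 kcal/day.
TEE = BMR × activity factor = 1877.6705 × 1.9 = 3567.5739 kcal/day.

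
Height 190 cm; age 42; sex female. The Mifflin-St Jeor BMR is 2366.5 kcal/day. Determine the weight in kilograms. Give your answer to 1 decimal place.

155.0 kg

2366.5 = 10·W + 6.25(190) − 5(42) − 161
10·W = 2366.5 − 816.5 = 1550, so W = 155 kg.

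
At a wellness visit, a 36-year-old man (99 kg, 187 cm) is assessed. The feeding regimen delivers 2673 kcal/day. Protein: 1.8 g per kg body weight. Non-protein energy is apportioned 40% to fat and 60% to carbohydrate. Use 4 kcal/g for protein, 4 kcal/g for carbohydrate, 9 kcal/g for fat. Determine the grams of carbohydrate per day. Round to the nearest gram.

Protein = 1.8 × 99 = 178.2 g → 178.2 × 4 = 712.8 kcal.
Non-protein calories = 2673 − 712.8 = 1960.2 kcal.
Fat: 40% × 1960.2 = 784.08 kcal; carbohydrate: 1176.12 kcal.
Carbohydrate: 1176.12 kcal ÷ 4 kcal/g = 294.03 g.

294 g/day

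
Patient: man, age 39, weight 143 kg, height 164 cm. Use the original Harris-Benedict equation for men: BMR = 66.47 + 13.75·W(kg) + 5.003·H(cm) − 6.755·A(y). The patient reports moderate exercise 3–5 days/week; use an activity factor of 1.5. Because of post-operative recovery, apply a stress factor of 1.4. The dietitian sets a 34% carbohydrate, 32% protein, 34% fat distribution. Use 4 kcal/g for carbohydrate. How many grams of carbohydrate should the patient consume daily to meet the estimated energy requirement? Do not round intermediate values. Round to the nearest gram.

Harris-Benedict: BMR = 66.47 + 13.75(143) + 5.003(164) − 6.755(39) = 2589.767 kcal/day.
TEE = 2589.767 × 1.5 = 3884.6505 kcal/day.
With stress factor 1.4: 3884.6505 × 1.4 = 5438.5107 kcal/day.
Carbohydrate energy = 34% × 5438.5107 = 1849.0936 kcal.
Carbohydrate = 1849.0936 ÷ 4 kcal/g = 462.2734 g.

462 g/day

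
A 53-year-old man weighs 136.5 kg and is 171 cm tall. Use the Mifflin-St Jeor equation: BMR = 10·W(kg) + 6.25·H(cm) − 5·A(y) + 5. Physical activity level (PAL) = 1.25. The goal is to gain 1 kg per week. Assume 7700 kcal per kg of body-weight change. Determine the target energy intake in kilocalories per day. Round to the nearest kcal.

3817 kilocalories per day

Mifflin-St Jeor (male): BMR = 10(136.5) + 6.25(171) − 5(53) + 5 = 1365 + 1068.75 − 265 + 5 = 2173.75 kcal/day.
TEE = 2173.75 × 1.25 = 2717.1875 kcal/day.
Required daily surplus = 1 × 7700 ÷ 7 = 1100 kcal/day.
Target intake = 2717.1875 + 1100 = 3817.1875 kcal/day.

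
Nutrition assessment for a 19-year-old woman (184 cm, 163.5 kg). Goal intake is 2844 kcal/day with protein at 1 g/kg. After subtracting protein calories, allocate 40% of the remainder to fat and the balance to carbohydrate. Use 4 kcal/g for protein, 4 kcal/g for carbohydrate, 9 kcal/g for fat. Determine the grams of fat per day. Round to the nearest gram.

Protein = 1 × 163.5 = 163.5 g → 163.5 × 4 = 654 kcal.
Non-protein calories = 2844 − 654 = 2190 kcal.
Fat: 40% × 2190 = 876 kcal; carbohydrate: 1314 kcal.
Fat: 876 kcal ÷ 9 kcal/g = 97.3333 g.

97 g/day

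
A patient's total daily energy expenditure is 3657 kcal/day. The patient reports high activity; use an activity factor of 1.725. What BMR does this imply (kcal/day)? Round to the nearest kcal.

2120 kcal/day

BMR = TEE ÷ activity factor = 3657 ÷ 1.725 = 2120 kcal/day.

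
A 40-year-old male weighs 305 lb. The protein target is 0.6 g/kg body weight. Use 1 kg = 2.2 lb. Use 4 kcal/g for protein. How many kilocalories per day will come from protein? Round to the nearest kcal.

333 kcal/day

Weight in kg = 305 ÷ 2.2 = 138.6364 kg.
Protein = 0.6 g/kg × 138.6364 kg = 83.1818 g/day.
Protein energy = 83.1818 g × 4 kcal/g = 332.7273 kcal/day.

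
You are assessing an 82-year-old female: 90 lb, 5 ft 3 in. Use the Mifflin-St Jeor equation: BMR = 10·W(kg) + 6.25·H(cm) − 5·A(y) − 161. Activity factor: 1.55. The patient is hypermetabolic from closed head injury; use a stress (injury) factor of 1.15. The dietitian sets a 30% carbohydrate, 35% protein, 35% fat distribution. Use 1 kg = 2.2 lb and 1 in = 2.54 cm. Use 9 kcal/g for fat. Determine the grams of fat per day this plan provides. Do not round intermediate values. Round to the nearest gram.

58 g/day

Convert to metric: weight = 90 ÷ 2.2 = 40.9091 kg; height = (5×12 + 3) × 2.54 = 63 × 2.54 = 160.02 cm.
Mifflin-St Jeor (female): BMR = 10(40.9091) + 6.25(160.02) − 5(82) − 161 = 409.0909 + 1000.125 − 410 − 161 = 838.2159 kcal/day.
TEE = 838.2159 × 1.55 = 1299.2347 kcal/day.
With stress factor 1.15: 1299.2347 × 1.15 = 1494.1199 kcal/day.
Fat energy = 35% × 1494.1199 = 522.942 kcal.
Fat = 522.942 ÷ 9 kcal/g = 58.1047 g.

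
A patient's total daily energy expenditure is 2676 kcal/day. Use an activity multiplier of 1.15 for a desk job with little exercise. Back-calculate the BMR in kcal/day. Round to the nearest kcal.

BMR = TEE ÷ activity factor = 2676 ÷ 1.15 = 2326.9565 kcal/day.

2327 kcal/day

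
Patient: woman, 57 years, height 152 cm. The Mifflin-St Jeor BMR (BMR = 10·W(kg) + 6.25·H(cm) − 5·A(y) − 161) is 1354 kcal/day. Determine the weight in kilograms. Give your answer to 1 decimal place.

85.0 kg

1354 = 10·W + 6.25(152) − 5(57) − 161
10·W = 1354 − 504 = 850, so W = 85 kg.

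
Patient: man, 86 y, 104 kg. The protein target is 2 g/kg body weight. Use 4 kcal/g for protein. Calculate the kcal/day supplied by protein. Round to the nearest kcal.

832 kcal/day

Protein = 2 g/kg × 104 kg = 208 g/day.
Protein energy = 208 g × 4 kcal/g = 832 kcal/day.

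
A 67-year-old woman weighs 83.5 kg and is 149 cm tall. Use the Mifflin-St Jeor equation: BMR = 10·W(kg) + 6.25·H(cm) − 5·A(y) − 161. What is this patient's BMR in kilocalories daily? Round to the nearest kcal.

1270 kilocalories daily

Mifflin-St Jeor (female): BMR = 10(83.5) + 6.25(149) − 5(67) − 161 = 835 + 931.25 − 335 − 161 = 1270.25 kcal/day.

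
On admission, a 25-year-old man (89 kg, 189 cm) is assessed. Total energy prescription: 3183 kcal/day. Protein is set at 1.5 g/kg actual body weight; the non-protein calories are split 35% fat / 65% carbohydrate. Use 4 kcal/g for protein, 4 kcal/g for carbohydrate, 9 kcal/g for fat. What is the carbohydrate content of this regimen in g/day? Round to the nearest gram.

Protein = 1.5 × 89 = 133.5 g → 133.5 × 4 = 534 kcal.
Non-protein calories = 3183 − 534 = 2649 kcal.
Fat: 35% × 2649 = 927.15 kcal; carbohydrate: 1721.85 kcal.
Carbohydrate: 1721.85 kcal ÷ 4 kcal/g = 430.4625 g.

430 g/day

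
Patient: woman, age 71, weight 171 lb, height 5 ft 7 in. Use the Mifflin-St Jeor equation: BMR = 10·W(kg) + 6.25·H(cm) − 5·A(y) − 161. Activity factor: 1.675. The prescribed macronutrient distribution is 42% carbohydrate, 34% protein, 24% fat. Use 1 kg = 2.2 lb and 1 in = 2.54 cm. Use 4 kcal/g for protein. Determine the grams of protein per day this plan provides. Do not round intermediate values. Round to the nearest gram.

Convert to metric: weight = 171 ÷ 2.2 = 77.7273 kg; height = (5×12 + 7) × 2.54 = 67 × 2.54 = 170.18 cm.
Mifflin-St Jeor (female): BMR = 10(77.7273) + 6.25(170.18) − 5(71) − 161 = 777.2727 + 1063.625 − 355 − 161 = 1324.8977 kcal/day.
TEE = 1324.8977 × 1.675 = 2219.2037 kcal/day.
Protein energy = 34% × 2219.2037 = 754.5293 kcal.
Protein = 754.5293 ÷ 4 kcal/g = 188.6323 g.

189 g/day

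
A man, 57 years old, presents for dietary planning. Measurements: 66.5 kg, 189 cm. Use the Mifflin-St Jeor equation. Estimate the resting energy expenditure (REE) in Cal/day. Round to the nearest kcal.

Mifflin-St Jeor (male): BMR = 10(66.5) + 6.25(189) − 5(57) + 5 = 665 + 1181.25 − 285 + 5 = 1566.25 kcal/day.

1566 Cal/day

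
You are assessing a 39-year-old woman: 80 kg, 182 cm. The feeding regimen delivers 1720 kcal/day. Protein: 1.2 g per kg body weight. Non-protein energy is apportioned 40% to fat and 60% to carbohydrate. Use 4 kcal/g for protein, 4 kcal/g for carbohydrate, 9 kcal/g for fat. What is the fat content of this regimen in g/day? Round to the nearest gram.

59 g/day

Protein = 1.2 × 80 = 96 g → 96 × 4 = 384 kcal.
Non-protein calories = 1720 − 384 = 1336 kcal.
Fat: 40% × 1336 = 534.4 kcal; carbohydrate: 801.6 kcal.
Fat: 534.4 kcal ÷ 9 kcal/g = 59.3778 g.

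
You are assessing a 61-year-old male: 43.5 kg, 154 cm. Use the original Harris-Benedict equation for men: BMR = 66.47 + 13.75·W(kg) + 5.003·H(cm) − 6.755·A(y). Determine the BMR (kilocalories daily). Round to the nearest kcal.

Harris-Benedict: BMR = 66.47 + 13.75(43.5) + 5.003(154) − 6.755(61) = 1023.002 kcal/day.

1023 kilocalories daily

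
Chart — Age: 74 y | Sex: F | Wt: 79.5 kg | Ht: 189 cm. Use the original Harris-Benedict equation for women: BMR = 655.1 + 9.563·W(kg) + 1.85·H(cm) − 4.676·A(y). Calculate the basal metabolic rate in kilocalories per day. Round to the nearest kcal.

1419 kilocalories per day

Harris-Benedict: BMR = 655.1 + 9.563(79.5) + 1.85(189) − 4.676(74) = 1418.9845 kcal/day.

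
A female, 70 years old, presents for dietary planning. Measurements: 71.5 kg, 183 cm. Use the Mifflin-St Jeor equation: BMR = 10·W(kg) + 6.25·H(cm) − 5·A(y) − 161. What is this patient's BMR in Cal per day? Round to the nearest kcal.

1348 Cal per day

Mifflin-St Jeor (female): BMR = 10(71.5) + 6.25(183) − 5(70) − 161 = 715 + 1143.75 − 350 − 161 = 1347.75 kcal/day.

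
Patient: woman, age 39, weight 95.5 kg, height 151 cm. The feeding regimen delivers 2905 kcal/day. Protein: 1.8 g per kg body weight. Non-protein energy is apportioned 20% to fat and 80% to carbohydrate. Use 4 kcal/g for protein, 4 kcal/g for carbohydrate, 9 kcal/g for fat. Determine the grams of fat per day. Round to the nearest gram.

Protein = 1.8 × 95.5 = 171.9 g → 171.9 × 4 = 687.6 kcal.
Non-protein calories = 2905 − 687.6 = 2217.4 kcal.
Fat: 20% × 2217.4 = 443.48 kcal; carbohydrate: 1773.92 kcal.
Fat: 443.48 kcal ÷ 9 kcal/g = 49.2756 g.

49 g/day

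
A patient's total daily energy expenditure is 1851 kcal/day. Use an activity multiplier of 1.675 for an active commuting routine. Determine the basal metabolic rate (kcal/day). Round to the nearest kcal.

1105 kcal/day

BMR = TEE ÷ activity factor = 1851 ÷ 1.675 = 1105.0746 kcal/day.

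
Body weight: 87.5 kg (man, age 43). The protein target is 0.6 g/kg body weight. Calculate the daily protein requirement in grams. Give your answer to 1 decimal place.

Protein = 0.6 g/kg × 87.5 kg = 52.5 g/day.

52.5 g/day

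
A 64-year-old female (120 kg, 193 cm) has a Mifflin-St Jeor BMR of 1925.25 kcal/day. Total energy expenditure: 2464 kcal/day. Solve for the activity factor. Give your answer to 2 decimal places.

1.28

Activity factor = TEE ÷ BMR = 2464 ÷ 1925.25 = 1.28.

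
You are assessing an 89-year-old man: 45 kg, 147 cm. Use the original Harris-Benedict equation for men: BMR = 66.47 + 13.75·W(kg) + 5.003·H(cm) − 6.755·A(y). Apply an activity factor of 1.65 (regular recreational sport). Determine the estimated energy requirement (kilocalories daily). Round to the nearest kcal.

1352 kilocalories daily

Harris-Benedict: BMR = 66.47 + 13.75(45) + 5.003(147) − 6.755(89) = 819.466 kcal/day.
TEE = BMR × activity factor = 819.466 × 1.65 = 1352.1189 kcal/day.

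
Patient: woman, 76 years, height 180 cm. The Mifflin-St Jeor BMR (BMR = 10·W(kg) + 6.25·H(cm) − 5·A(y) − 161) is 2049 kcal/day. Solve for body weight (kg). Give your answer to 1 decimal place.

146.5 kg

2049 = 10·W + 6.25(180) − 5(76) − 161
10·W = 2049 − 584 = 1465, so W = 146.5 kg.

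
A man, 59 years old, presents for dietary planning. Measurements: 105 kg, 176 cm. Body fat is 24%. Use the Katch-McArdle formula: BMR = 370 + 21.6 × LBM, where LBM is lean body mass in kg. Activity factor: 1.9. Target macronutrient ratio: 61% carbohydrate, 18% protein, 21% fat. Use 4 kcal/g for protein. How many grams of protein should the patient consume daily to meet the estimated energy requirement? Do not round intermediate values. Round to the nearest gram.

LBM = 105 × (1 − 0.24) = 79.8 kg. Katch-McArdle: BMR = 370 + 21.6 × 79.8 = 2093.68 kcal/day.
TEE = 2093.68 × 1.9 = 3977.992 kcal/day.
Protein energy = 18% × 3977.992 = 716.0386 kcal.
Protein = 716.0386 ÷ 4 kcal/g = 179.0096 g.

179 g/day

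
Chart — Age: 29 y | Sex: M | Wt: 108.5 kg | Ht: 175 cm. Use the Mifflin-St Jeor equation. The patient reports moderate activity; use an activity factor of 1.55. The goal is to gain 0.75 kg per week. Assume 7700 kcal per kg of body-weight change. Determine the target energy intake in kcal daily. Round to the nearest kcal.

3985 kcal daily

Mifflin-St Jeor (male): BMR = 10(108.5) + 6.25(175) − 5(29) + 5 = 1085 + 1093.75 − 145 + 5 = 2038.75 kcal/day.
TEE = 2038.75 × 1.55 = 3160.0625 kcal/day.
Required daily surplus = 0.75 × 7700 ÷ 7 = 825 kcal/day.
Target intake = 3160.0625 + 825 = 3985.0625 kcal/day.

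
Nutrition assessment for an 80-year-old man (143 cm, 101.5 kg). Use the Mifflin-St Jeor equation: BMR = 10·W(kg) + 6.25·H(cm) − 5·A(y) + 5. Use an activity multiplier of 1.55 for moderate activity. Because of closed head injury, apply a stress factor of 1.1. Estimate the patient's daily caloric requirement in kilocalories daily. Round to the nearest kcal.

2581 kilocalories daily

Mifflin-St Jeor (male): BMR = 10(101.5) + 6.25(143) − 5(80) + 5 = 1015 + 893.75 − 400 + 5 = 1513.75 kcal/day.
TEE = BMR × activity factor = 1513.75 × 1.55 = 2346.3125 kcal/day.
Apply stress factor: 2346.3125 × 1.1 = 2580.9438 kcal/day.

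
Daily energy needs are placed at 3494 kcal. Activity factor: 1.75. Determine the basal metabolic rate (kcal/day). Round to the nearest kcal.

1997 kcal/day

BMR = TEE ÷ activity factor = 3494 ÷ 1.75 = 1996.5714 kcal/day.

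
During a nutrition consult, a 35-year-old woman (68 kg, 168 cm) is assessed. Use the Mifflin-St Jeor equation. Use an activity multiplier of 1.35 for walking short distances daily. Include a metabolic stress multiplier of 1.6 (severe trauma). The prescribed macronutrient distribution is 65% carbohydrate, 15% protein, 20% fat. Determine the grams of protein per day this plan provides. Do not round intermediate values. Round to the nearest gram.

113 g/day

Mifflin-St Jeor (female): BMR = 10(68) + 6.25(168) − 5(35) − 161 = 680 + 1050 − 175 − 161 = 1394 kcal/day.
TEE = 1394 × 1.35 = 1881.9 kcal/day.
With stress factor 1.6: 1881.9 × 1.6 = 3011.04 kcal/day.
Protein energy = 15% × 3011.04 = 451.656 kcal.
Protein = 451.656 ÷ 4 kcal/g = 112.914 g.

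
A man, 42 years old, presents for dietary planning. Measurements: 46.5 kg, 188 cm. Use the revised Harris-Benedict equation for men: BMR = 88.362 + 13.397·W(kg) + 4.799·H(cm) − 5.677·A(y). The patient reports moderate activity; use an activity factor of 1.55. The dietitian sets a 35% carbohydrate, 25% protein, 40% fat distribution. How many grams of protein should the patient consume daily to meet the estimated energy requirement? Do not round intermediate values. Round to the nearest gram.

Harris-Benedict: BMR = 88.362 + 13.397(46.5) + 4.799(188) − 5.677(42) = 1375.1005 kcal/day.
TEE = 1375.1005 × 1.55 = 2131.4058 kcal/day.
Protein energy = 25% × 2131.4058 = 532.8514 kcal.
Protein = 532.8514 ÷ 4 kcal/g = 133.2129 g.

133 g/day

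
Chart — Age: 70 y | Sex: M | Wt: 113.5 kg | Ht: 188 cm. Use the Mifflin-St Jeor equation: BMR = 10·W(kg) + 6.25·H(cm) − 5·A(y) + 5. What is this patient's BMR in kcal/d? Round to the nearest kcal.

1965 kcal/d

Mifflin-St Jeor (male): BMR = 10(113.5) + 6.25(188) − 5(70) + 5 = 1135 + 1175 − 350 + 5 = 1965 kcal/day.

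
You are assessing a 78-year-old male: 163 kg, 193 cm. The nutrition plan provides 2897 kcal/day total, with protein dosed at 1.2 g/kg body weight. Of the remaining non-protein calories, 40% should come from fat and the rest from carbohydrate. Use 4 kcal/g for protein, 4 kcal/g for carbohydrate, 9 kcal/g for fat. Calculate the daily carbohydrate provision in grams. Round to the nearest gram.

Protein = 1.2 × 163 = 195.6 g → 195.6 × 4 = 782.4 kcal.
Non-protein calories = 2897 − 782.4 = 2114.6 kcal.
Fat: 40% × 2114.6 = 845.84 kcal; carbohydrate: 1268.76 kcal.
Carbohydrate: 1268.76 kcal ÷ 4 kcal/g = 317.19 g.

317 g/day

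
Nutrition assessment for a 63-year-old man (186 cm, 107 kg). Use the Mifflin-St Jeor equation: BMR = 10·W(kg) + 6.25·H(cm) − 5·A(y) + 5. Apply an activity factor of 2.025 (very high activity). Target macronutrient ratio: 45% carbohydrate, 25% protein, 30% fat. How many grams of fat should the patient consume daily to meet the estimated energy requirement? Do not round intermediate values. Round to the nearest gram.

Mifflin-St Jeor (male): BMR = 10(107) + 6.25(186) − 5(63) + 5 = 1070 + 1162.5 − 315 + 5 = 1922.5 kcal/day.
TEE = 1922.5 × 2.025 = 3893.0625 kcal/day.
Fat energy = 30% × 3893.0625 = 1167.9188 kcal.
Fat = 1167.9188 ÷ 9 kcal/g = 129.7688 g.

130 g/day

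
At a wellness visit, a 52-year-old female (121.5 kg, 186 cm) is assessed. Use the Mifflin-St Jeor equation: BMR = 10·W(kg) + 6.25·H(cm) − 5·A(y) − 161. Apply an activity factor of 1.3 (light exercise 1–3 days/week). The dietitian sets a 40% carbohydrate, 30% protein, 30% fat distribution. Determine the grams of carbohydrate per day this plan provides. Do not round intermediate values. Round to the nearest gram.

254 g/day

Mifflin-St Jeor (female): BMR = 10(121.5) + 6.25(186) − 5(52) − 161 = 1215 + 1162.5 − 260 − 161 = 1956.5 kcal/day.
TEE = 1956.5 × 1.3 = 2543.45 kcal/day.
Carbohydrate energy = 40% × 2543.45 = 1017.38 kcal.
Carbohydrate = 1017.38 ÷ 4 kcal/g = 254.345 g.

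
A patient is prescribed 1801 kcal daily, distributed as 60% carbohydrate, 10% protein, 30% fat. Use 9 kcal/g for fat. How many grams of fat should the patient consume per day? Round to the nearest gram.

60 g/day

Fat energy = 30% × 1801 = 540.3 kcal.
At 9 kcal/g: 540.3 ÷ 9 = 60.0333 g.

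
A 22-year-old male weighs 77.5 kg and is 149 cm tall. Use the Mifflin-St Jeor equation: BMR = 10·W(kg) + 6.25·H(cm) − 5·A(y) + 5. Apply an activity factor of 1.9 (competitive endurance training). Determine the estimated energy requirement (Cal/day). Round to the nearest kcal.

3042 Cal/day

Mifflin-St Jeor (male): BMR = 10(77.5) + 6.25(149) − 5(22) + 5 = 775 + 931.25 − 110 + 5 = 1601.25 kcal/day.
TEE = BMR × activity factor = 1601.25 × 1.9 = 3042.375 kcal/day.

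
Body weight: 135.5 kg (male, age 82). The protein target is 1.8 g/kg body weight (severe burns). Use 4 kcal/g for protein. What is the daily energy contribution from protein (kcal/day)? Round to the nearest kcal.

Protein = 1.8 g/kg × 135.5 kg = 243.9 g/day.
Protein energy = 243.9 g × 4 kcal/g = 975.6 kcal/day.

976 kcal/day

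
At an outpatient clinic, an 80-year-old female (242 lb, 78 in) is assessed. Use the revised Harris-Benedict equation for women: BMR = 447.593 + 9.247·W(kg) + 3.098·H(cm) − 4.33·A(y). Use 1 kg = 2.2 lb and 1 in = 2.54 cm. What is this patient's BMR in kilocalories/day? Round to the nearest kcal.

Convert to metric: weight = 242 ÷ 2.2 = 110 kg; height = 78 × 2.54 = 198.12 cm.
Harris-Benedict: BMR = 447.593 + 9.247(110) + 3.098(198.12) − 4.33(80) = 1732.1388 kcal/day.

1732 kilocalories/day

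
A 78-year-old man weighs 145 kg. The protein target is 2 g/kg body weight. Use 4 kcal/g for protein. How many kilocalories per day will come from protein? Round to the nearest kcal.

1160 kcal/day

Protein = 2 g/kg × 145 kg = 290 g/day.
Protein energy = 290 g × 4 kcal/g = 1160 kcal/day.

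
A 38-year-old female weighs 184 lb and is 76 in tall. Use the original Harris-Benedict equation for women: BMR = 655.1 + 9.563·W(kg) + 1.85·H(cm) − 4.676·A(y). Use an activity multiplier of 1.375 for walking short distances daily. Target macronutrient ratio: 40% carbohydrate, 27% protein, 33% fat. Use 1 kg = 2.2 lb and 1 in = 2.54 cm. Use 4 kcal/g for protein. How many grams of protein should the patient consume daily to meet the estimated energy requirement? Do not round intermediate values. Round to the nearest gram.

152 g/day

Convert to metric: weight = 184 ÷ 2.2 = 83.6364 kg; height = 76 × 2.54 = 193.04 cm.
Harris-Benedict: BMR = 655.1 + 9.563(83.6364) + 1.85(193.04) − 4.676(38) = 1634.3505 kcal/day.
TEE = 1634.3505 × 1.375 = 2247.232 kcal/day.
Protein energy = 27% × 2247.232 = 606.7526 kcal.
Protein = 606.7526 ÷ 4 kcal/g = 151.6882 g.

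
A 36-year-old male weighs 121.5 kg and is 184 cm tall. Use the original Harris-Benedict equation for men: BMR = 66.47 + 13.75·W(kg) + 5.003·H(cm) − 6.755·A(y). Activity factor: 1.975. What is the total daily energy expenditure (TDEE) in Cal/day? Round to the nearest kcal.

Harris-Benedict: BMR = 66.47 + 13.75(121.5) + 5.003(184) − 6.755(36) = 2414.467 kcal/day.
TEE = BMR × activity factor = 2414.467 × 1.975 = 4768.5723 kcal/day.

4769 Cal/day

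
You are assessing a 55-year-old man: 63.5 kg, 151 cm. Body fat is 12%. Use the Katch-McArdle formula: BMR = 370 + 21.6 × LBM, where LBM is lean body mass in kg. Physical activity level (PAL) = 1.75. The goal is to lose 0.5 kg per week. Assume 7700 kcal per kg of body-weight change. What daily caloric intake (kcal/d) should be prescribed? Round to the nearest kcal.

LBM = 63.5 × (1 − 0.12) = 55.88 kg. Katch-McArdle: BMR = 370 + 21.6 × 55.88 = 1577.008 kcal/day.
TEE = 1577.008 × 1.75 = 2759.764 kcal/day.
Required daily deficit = 0.5 × 7700 ÷ 7 = 550 kcal/day.
Target intake = 2759.764 − 550 = 2209.764 kcal/day.

2210 kcal/d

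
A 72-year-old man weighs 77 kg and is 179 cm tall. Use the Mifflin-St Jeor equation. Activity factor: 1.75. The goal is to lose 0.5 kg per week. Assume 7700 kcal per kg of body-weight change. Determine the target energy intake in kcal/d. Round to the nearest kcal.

Mifflin-St Jeor (male): BMR = 10(77) + 6.25(179) − 5(72) + 5 = 770 + 1118.75 − 360 + 5 = 1533.75 kcal/day.
TEE = 1533.75 × 1.75 = 2684.0625 kcal/day.
Required daily deficit = 0.5 × 7700 ÷ 7 = 550 kcal/day.
Target intake = 2684.0625 − 550 = 2134.0625 kcal/day.

2134 kcal/d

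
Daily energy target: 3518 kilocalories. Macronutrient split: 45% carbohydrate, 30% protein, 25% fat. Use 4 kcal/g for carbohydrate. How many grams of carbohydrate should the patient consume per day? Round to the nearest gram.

396 g/day

Carbohydrate energy = 45% × 3518 = 1583.1 kcal.
At 4 kcal/g: 1583.1 ÷ 4 = 395.775 g.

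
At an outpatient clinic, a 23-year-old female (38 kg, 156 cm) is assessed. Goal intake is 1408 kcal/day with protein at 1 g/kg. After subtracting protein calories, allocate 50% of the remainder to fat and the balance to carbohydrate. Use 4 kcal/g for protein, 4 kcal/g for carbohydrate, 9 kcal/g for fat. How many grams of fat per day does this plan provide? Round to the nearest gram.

Protein = 1 × 38 = 38 g → 38 × 4 = 152 kcal.
Non-protein calories = 1408 − 152 = 1256 kcal.
Fat: 50% × 1256 = 628 kcal; carbohydrate: 628 kcal.
Fat: 628 kcal ÷ 9 kcal/g = 69.7778 g.

70 g/day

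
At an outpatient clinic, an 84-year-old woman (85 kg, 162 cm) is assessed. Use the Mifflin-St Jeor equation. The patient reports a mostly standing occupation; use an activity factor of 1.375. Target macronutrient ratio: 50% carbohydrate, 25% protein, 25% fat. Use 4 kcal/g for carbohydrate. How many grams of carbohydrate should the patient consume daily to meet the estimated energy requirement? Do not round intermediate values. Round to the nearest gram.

220 g/day

Mifflin-St Jeor (female): BMR = 10(85) + 6.25(162) − 5(84) − 161 = 850 + 1012.5 − 420 − 161 = 1281.5 kcal/day.
TEE = 1281.5 × 1.375 = 1762.0625 kcal/day.
Carbohydrate energy = 50% × 1762.0625 = 881.0313 kcal.
Carbohydrate = 881.0313 ÷ 4 kcal/g = 220.2578 g.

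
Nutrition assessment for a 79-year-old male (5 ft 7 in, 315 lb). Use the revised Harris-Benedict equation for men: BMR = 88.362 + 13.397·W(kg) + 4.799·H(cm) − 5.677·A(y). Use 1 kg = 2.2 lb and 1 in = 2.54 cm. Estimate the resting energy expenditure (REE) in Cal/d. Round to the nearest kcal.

Convert to metric: weight = 315 ÷ 2.2 = 143.1818 kg; height = (5×12 + 7) × 2.54 = 67 × 2.54 = 170.18 cm.
Harris-Benedict: BMR = 88.362 + 13.397(143.1818) + 4.799(170.18) − 5.677(79) = 2374.7796 kcal/day.

2375 Cal/d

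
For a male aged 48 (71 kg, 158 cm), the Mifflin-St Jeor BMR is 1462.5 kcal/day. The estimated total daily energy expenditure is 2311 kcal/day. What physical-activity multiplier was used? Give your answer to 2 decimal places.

1.58

Activity factor = TEE ÷ BMR = 2311 ÷ 1462.5 = 1.58.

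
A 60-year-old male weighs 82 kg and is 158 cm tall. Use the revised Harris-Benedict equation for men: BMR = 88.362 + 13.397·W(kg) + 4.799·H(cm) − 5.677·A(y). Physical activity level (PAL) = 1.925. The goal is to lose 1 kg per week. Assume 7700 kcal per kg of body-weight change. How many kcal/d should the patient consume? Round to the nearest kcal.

1989 kcal/d

Harris-Benedict: BMR = 88.362 + 13.397(82) + 4.799(158) − 5.677(60) = 1604.538 kcal/day.
TEE = 1604.538 × 1.925 = 3088.7357 kcal/day.
Required daily deficit = 1 × 7700 ÷ 7 = 1100 kcal/day.
Target intake = 3088.7357 − 1100 = 1988.7357 kcal/day.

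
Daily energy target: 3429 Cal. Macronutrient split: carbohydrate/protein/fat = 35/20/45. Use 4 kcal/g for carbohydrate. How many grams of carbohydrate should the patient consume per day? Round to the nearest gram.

Carbohydrate energy = 35% × 3429 = 1200.15 kcal.
At 4 kcal/g: 1200.15 ÷ 4 = 300.0375 g.

300 g/day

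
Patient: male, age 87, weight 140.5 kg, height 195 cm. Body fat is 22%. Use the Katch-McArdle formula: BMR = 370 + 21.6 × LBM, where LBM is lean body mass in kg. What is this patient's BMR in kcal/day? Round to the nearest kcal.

2737 kcal/day

LBM = 140.5 × (1 − 0.22) = 109.59 kg. Katch-McArdle: BMR = 370 + 21.6 × 109.59 = 2737.144 kcal/day.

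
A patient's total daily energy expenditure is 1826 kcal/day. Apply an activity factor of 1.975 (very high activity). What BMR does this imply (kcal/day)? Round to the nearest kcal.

BMR = TEE ÷ activity factor = 1826 ÷ 1.975 = 924.557 kcal/day.

925 kcal/day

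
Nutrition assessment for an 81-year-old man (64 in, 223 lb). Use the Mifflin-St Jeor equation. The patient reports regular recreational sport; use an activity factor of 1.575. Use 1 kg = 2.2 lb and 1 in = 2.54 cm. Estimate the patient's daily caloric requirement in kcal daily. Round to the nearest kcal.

2567 kcal daily

Convert to metric: weight = 223 ÷ 2.2 = 101.3636 kg; height = 64 × 2.54 = 162.56 cm.
Mifflin-St Jeor (male): BMR = 10(101.3636) + 6.25(162.56) − 5(81) + 5 = 1013.6364 + 1016 − 405 + 5 = 1629.6364 kcal/day.
TEE = BMR × activity factor = 1629.6364 × 1.575 = 2566.6773 kcal/day.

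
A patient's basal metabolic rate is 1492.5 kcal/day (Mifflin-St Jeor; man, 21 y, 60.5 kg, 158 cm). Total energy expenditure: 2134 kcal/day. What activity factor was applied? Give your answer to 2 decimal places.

Activity factor = TEE ÷ BMR = 2134 ÷ 1492.5 = 1.43.

1.43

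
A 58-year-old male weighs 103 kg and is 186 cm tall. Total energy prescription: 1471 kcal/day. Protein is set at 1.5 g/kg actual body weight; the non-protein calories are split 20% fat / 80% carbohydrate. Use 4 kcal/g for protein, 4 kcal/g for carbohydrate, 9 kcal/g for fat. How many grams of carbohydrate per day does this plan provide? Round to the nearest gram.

Protein = 1.5 × 103 = 154.5 g → 154.5 × 4 = 618 kcal.
Non-protein calories = 1471 − 618 = 853 kcal.
Fat: 20% × 853 = 170.6 kcal; carbohydrate: 682.4 kcal.
Carbohydrate: 682.4 kcal ÷ 4 kcal/g = 170.6 g.

171 g/day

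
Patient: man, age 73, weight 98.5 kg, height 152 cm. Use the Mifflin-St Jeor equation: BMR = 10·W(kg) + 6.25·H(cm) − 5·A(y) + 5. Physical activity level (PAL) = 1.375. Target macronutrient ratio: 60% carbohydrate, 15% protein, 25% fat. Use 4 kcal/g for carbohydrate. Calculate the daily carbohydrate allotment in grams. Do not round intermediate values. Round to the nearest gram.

Mifflin-St Jeor (male): BMR = 10(98.5) + 6.25(152) − 5(73) + 5 = 985 + 950 − 365 + 5 = 1575 kcal/day.
TEE = 1575 × 1.375 = 2165.625 kcal/day.
Carbohydrate energy = 60% × 2165.625 = 1299.375 kcal.
Carbohydrate = 1299.375 ÷ 4 kcal/g = 324.8438 g.

325 g/day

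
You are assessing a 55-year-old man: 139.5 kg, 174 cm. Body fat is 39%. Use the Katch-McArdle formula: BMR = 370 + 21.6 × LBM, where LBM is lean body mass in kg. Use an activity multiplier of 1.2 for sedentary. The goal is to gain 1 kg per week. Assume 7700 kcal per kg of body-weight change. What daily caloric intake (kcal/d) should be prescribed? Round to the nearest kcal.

3750 kcal/d

LBM = 139.5 × (1 − 0.39) = 85.095 kg. Katch-McArdle: BMR = 370 + 21.6 × 85.095 = 2208.052 kcal/day.
TEE = 2208.052 × 1.2 = 2649.6624 kcal/day.
Required daily surplus = 1 × 7700 ÷ 7 = 1100 kcal/day.
Target intake = 2649.6624 + 1100 = 3749.6624 kcal/day.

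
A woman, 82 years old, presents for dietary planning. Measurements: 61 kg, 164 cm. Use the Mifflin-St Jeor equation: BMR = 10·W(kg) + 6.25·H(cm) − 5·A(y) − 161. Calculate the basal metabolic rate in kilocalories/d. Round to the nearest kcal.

Mifflin-St Jeor (female): BMR = 10(61) + 6.25(164) − 5(82) − 161 = 610 + 1025 − 410 − 161 = 1064 kcal/day.

1064 kilocalories/d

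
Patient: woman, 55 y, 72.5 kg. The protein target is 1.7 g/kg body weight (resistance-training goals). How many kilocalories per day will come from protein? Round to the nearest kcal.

Protein = 1.7 g/kg × 72.5 kg = 123.25 g/day.
Protein energy = 123.25 g × 4 kcal/g = 493 kcal/day.

493 kcal/day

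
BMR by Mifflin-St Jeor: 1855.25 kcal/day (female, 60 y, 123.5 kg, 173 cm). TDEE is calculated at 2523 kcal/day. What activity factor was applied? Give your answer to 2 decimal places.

Activity factor = TEE ÷ BMR = 2523 ÷ 1855.25 = 1.36.

1.36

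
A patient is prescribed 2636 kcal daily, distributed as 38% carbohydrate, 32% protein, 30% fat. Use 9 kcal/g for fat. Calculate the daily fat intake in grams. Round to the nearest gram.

88 g/day

Fat energy = 30% × 2636 = 790.8 kcal.
At 9 kcal/g: 790.8 ÷ 9 = 87.8667 g.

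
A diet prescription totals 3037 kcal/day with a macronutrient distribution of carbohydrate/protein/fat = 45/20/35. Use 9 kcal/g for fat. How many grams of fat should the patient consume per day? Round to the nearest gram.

Fat energy = 35% × 3037 = 1062.95 kcal.
At 9 kcal/g: 1062.95 ÷ 9 = 118.1056 g.

118 g/day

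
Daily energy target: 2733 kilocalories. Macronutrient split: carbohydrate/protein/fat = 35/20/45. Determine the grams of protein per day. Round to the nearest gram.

Protein energy = 20% × 2733 = 546.6 kcal.
At 4 kcal/g: 546.6 ÷ 4 = 136.65 g.

137 g/day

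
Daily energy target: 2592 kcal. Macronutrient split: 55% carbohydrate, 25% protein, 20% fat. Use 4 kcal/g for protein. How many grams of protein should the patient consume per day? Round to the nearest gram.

162 g/day

Protein energy = 25% × 2592 = 648 kcal.
At 4 kcal/g: 648 ÷ 4 = 162 g.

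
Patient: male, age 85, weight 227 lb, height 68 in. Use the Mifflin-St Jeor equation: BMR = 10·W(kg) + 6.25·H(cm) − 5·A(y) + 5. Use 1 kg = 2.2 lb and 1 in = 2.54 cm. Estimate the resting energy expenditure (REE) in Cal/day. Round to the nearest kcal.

1691 Cal/day

Convert to metric: weight = 227 ÷ 2.2 = 103.1818 kg; height = 68 × 2.54 = 172.72 cm.
Mifflin-St Jeor (male): BMR = 10(103.1818) + 6.25(172.72) − 5(85) + 5 = 1031.8182 + 1079.5 − 425 + 5 = 1691.3182 kcal/day.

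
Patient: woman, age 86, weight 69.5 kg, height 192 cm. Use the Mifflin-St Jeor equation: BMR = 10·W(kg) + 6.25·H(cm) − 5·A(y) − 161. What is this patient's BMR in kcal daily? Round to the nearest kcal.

1304 kcal daily

Mifflin-St Jeor (female): BMR = 10(69.5) + 6.25(192) − 5(86) − 161 = 695 + 1200 − 430 − 161 = 1304 kcal/day.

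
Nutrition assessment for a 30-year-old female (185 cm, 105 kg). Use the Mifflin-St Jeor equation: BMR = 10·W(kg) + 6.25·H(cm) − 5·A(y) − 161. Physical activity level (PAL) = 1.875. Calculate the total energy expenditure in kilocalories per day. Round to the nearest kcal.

3554 kilocalories per day

Mifflin-St Jeor (female): BMR = 10(105) + 6.25(185) − 5(30) − 161 = 1050 + 1156.25 − 150 − 161 = 1895.25 kcal/day.
TEE = BMR × activity factor = 1895.25 × 1.875 = 3553.5938 kcal/day.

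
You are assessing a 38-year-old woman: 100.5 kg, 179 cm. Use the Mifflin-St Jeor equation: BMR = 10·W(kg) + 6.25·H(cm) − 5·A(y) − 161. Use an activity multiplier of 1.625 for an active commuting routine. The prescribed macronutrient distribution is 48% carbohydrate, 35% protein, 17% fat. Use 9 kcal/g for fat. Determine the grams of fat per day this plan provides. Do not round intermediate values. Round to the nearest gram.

54 g/day

Mifflin-St Jeor (female): BMR = 10(100.5) + 6.25(179) − 5(38) − 161 = 1005 + 1118.75 − 190 − 161 = 1772.75 kcal/day.
TEE = 1772.75 × 1.625 = 2880.7188 kcal/day.
Fat energy = 17% × 2880.7188 = 489.7222 kcal.
Fat = 489.7222 ÷ 9 kcal/g = 54.4136 g.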